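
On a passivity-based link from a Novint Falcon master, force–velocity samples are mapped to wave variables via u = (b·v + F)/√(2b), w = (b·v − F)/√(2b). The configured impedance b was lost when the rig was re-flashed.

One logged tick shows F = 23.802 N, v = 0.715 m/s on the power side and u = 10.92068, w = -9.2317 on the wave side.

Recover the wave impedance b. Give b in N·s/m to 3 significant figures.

b = 2.79 N·s/m

u + w = 1.6890;  u + w = √(2b)·v, so √(2b) = 1.6890/0.715 = 2.3622.
b = (√(2b))²/2 = 5.5800/2 = 2.7900.
(Check via u − w = 2F/√(2b): u − w = 20.1524, 2F/√(2b) = 20.1523.)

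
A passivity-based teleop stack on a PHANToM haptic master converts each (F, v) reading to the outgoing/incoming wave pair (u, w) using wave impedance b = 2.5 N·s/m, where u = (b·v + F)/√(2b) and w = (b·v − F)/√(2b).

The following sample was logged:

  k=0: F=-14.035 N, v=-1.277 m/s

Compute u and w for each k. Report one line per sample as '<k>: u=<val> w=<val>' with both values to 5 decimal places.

k=0: b·v=2.5×(-1.277)=-3.19250; √(2b)=2.23607; u=(-3.19250+(-14.035))/2.23607=-7.70437, w=(-3.19250−(-14.035))/2.23607=4.84891

0: u=-7.70437 w=4.84891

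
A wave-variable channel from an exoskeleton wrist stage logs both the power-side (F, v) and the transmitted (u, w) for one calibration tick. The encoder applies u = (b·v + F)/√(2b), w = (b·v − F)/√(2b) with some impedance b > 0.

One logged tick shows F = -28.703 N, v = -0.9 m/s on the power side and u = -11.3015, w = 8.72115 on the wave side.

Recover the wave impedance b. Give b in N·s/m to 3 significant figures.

u + w = -2.58035;  u + w = √(2b)·v, so √(2b) = -2.58035/(-0.9) = 2.86706.
b = (√(2b))²/2 = 8.22001/2 = 4.11000.
(Check via u − w = 2F/√(2b): u − w = -20.02265, 2F/√(2b) = -20.02263.)

b = 4.11 N·s/m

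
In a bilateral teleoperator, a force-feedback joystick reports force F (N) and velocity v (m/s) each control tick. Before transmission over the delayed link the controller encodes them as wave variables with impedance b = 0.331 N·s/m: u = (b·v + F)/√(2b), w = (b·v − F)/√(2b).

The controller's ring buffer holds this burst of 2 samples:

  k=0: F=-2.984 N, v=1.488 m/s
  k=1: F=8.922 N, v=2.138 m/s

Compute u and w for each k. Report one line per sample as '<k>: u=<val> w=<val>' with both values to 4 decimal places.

0: u=-3.0622 w=4.2728
1: u=11.8354 w=-10.0958

k=0: b·v=0.331×1.488=0.4925; √(2b)=0.8136; u=(0.4925+(-2.984))/0.8136=-3.0622, w=(0.4925−(-2.984))/0.8136=4.2728
k=1: b·v=0.331×2.138=0.7077; √(2b)=0.8136; u=(0.7077+8.922)/0.8136=11.8354, w=(0.7077−8.922)/0.8136=-10.0958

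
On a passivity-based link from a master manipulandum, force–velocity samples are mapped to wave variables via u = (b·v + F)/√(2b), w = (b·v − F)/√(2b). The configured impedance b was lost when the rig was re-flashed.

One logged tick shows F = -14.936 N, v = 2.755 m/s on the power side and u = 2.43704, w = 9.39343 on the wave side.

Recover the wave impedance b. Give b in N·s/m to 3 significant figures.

b = 9.22 N·s/m

u + w = 11.83047;  u + w = √(2b)·v, so √(2b) = 11.83047/2.755 = 4.29418.
b = (√(2b))²/2 = 18.43999/2 = 9.22000.
(Check via u − w = 2F/√(2b): u − w = -6.95639, 2F/√(2b) = -6.95639.)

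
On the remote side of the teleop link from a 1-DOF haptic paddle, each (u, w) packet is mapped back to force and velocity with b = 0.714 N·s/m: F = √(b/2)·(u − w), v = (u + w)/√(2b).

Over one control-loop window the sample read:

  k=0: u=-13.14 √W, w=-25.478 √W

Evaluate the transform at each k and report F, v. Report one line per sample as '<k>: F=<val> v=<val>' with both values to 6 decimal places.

k=0: u−w=12.338000, u+w=-38.618000; √(b/2)=0.597495, √(2b)=1.194990; F=0.597495×12.338=7.371890, v=-38.618000/1.194990=-32.316601

0: F=7.371890 v=-32.316601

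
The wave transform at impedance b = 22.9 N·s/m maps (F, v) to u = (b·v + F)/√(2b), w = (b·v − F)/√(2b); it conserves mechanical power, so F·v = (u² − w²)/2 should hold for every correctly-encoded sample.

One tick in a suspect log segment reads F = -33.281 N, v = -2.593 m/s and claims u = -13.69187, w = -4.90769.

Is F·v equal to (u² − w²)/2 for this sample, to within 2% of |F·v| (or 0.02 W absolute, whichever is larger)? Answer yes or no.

F·v = (-33.281)×(-2.593) = 86.29763 W.
(u² − w²)/2 = (187.46730 − 24.08542)/2 = 81.69094 W.
|Δ| = 4.60669;  2% of max(1, |F·v|) = 1.72595.

no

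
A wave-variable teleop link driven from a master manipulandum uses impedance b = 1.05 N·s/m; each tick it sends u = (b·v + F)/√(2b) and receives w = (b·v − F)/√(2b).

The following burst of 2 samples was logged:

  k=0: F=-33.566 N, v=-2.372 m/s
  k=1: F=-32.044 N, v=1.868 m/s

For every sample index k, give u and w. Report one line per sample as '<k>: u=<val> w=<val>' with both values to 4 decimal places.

k=0: b·v=1.05×(-2.372)=-2.4906; √(2b)=1.4491; u=(-2.4906+(-33.566))/1.4491=-24.8814, w=(-2.4906−(-33.566))/1.4491=21.4441
k=1: b·v=1.05×1.868=1.9614; √(2b)=1.4491; u=(1.9614+(-32.044))/1.4491=-20.7590, w=(1.9614−(-32.044))/1.4491=23.4660

0: u=-24.8814 w=21.4441
1: u=-20.7590 w=23.4660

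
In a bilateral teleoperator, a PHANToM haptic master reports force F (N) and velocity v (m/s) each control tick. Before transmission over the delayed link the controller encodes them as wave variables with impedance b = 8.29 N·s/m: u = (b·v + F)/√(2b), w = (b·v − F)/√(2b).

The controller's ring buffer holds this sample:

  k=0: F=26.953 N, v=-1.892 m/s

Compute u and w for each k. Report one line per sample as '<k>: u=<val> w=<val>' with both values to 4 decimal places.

k=0: b·v=8.29×(-1.892)=-15.6847; √(2b)=4.0719; u=(-15.6847+26.953)/4.0719=2.7674, w=(-15.6847−26.953)/4.0719=-10.4713

0: u=2.7674 w=-10.4713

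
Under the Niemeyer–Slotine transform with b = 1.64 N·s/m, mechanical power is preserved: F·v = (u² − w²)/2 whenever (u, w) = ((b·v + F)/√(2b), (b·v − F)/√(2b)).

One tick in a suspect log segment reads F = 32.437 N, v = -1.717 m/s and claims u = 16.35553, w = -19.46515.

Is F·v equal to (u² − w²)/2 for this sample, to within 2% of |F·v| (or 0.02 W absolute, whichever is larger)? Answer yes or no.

F·v = 32.437×(-1.717) = -55.69433 W.
(u² − w²)/2 = (267.50336 − 378.89206)/2 = -55.69435 W.
|Δ| = 0.00002;  2% of max(1, |F·v|) = 1.11389.

yes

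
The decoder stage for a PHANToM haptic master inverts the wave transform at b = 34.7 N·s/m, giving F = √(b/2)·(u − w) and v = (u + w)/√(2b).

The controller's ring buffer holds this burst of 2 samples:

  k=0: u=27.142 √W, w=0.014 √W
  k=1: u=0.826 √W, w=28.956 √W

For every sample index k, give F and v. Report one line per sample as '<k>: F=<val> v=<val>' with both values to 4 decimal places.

k=0: u−w=27.1280, u+w=27.1560; √(b/2)=4.1653, √(2b)=8.3307; F=4.1653×27.128=112.9972, v=27.1560/8.3307=3.2598
k=1: u−w=-28.1300, u+w=29.7820; √(b/2)=4.1653, √(2b)=8.3307; F=4.1653×(-28.13)=-117.1708, v=29.7820/8.3307=3.5750

0: F=112.9972 v=3.2598
1: F=-117.1708 v=3.5750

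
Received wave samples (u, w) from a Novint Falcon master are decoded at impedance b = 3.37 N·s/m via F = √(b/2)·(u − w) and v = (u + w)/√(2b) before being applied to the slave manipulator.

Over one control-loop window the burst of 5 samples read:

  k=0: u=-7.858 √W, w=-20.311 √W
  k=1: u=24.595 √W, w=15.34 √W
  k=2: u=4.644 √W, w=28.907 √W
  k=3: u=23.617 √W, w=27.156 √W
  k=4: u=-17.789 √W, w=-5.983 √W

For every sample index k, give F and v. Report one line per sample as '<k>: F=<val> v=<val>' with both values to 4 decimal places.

0: F=16.1649 v=-10.8503
1: F=12.0137 v=15.3824
2: F=-31.4952 v=12.9234
3: F=-4.5939 v=19.5570
4: F=-15.3251 v=-9.1566

k=0: u−w=12.4530, u+w=-28.1690; √(b/2)=1.2981, √(2b)=2.5962; F=1.2981×12.453=16.1649, v=-28.1690/2.5962=-10.8503
k=1: u−w=9.2550, u+w=39.9350; √(b/2)=1.2981, √(2b)=2.5962; F=1.2981×9.255=12.0137, v=39.9350/2.5962=15.3824
k=2: u−w=-24.2630, u+w=33.5510; √(b/2)=1.2981, √(2b)=2.5962; F=1.2981×(-24.263)=-31.4952, v=33.5510/2.5962=12.9234
k=3: u−w=-3.5390, u+w=50.7730; √(b/2)=1.2981, √(2b)=2.5962; F=1.2981×(-3.539)=-4.5939, v=50.7730/2.5962=19.5570
k=4: u−w=-11.8060, u+w=-23.7720; √(b/2)=1.2981, √(2b)=2.5962; F=1.2981×(-11.806)=-15.3251, v=-23.7720/2.5962=-9.1566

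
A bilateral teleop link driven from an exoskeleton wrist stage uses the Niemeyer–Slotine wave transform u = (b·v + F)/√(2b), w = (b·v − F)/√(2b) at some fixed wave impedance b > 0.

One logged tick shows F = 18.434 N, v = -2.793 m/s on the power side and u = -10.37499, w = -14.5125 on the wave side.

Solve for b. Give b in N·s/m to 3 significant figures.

u + w = -24.8875;  u + w = √(2b)·v, so √(2b) = -24.8875/(-2.793) = 8.9107.
b = (√(2b))²/2 = 79.4000/2 = 39.7000.
(Check via u − w = 2F/√(2b): u − w = 4.1375, 2F/√(2b) = 4.1375.)

b = 39.7 N·s/m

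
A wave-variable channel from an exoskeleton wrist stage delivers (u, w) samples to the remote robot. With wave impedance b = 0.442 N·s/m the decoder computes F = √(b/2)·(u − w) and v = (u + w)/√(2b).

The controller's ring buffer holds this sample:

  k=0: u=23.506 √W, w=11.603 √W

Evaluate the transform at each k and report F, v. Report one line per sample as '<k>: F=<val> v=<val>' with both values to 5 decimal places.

k=0: u−w=11.90300, u+w=35.10900; √(b/2)=0.47011, √(2b)=0.94021; F=0.47011×11.903=5.59568, v=35.10900/0.94021=37.34155

0: F=5.59568 v=37.34155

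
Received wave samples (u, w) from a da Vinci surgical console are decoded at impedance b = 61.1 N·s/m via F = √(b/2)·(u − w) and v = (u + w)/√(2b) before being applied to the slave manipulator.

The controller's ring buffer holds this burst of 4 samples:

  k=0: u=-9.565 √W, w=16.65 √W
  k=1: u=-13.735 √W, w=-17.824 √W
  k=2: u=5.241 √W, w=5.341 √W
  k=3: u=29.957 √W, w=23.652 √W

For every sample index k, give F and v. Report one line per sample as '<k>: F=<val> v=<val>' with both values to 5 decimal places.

0: F=-144.89569 v=0.64092
1: F=22.60074 v=-2.85488
2: F=-0.55272 v=0.95726
3: F=34.84903 v=4.84956

k=0: u−w=-26.21500, u+w=7.08500; √(b/2)=5.52721, √(2b)=11.05441; F=5.52721×(-26.215)=-144.89569, v=7.08500/11.05441=0.64092
k=1: u−w=4.08900, u+w=-31.55900; √(b/2)=5.52721, √(2b)=11.05441; F=5.52721×4.089=22.60074, v=-31.55900/11.05441=-2.85488
k=2: u−w=-0.10000, u+w=10.58200; √(b/2)=5.52721, √(2b)=11.05441; F=5.52721×(-0.1)=-0.55272, v=10.58200/11.05441=0.95726
k=3: u−w=6.30500, u+w=53.60900; √(b/2)=5.52721, √(2b)=11.05441; F=5.52721×6.305=34.84903, v=53.60900/11.05441=4.84956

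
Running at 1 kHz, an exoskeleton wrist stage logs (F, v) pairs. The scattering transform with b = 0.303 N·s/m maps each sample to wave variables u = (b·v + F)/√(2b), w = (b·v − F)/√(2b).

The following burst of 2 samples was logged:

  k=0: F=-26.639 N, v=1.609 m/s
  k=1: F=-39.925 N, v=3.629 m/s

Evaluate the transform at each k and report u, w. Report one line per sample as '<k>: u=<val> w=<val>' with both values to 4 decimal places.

0: u=-33.5939 w=34.8464
1: u=-49.8746 w=52.6997

k=0: b·v=0.303×1.609=0.4875; √(2b)=0.7785; u=(0.4875+(-26.639))/0.7785=-33.5939, w=(0.4875−(-26.639))/0.7785=34.8464
k=1: b·v=0.303×3.629=1.0996; √(2b)=0.7785; u=(1.0996+(-39.925))/0.7785=-49.8746, w=(1.0996−(-39.925))/0.7785=52.6997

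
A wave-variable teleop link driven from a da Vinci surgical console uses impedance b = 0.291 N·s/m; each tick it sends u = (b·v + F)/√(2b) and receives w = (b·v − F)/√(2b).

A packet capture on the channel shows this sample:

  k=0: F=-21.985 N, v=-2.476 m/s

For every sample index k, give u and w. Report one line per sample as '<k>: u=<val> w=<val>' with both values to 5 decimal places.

k=0: b·v=0.291×(-2.476)=-0.72052; √(2b)=0.76289; u=(-0.72052+(-21.985))/0.76289=-29.76253, w=(-0.72052−(-21.985))/0.76289=27.87362

0: u=-29.76253 w=27.87362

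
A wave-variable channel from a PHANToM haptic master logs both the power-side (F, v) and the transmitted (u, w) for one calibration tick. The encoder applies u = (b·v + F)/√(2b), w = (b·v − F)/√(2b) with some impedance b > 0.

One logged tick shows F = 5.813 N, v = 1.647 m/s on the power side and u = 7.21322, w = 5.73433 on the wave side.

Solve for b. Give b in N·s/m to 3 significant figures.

u + w = 12.9475;  u + w = √(2b)·v, so √(2b) = 12.9475/1.647 = 7.8613.
b = (√(2b))²/2 = 61.7999/2 = 30.9000.
(Check via u − w = 2F/√(2b): u − w = 1.4789, 2F/√(2b) = 1.4789.)

b = 30.9 N·s/m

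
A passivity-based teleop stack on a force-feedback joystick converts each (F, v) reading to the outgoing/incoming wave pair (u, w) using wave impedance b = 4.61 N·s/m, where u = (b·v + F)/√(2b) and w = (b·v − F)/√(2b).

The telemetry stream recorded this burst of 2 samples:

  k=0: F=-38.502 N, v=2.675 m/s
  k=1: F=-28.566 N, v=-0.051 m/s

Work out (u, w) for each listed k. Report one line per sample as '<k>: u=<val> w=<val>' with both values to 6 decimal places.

k=0: b·v=4.61×2.675=12.331750; √(2b)=3.036445; u=(12.331750+(-38.502))/3.036445=-8.618713, w=(12.331750−(-38.502))/3.036445=16.741204
k=1: b·v=4.61×(-0.051)=-0.235110; √(2b)=3.036445; u=(-0.235110+(-28.566))/3.036445=-9.485140, w=(-0.235110−(-28.566))/3.036445=9.330282

0: u=-8.618713 w=16.741204
1: u=-9.485140 w=9.330282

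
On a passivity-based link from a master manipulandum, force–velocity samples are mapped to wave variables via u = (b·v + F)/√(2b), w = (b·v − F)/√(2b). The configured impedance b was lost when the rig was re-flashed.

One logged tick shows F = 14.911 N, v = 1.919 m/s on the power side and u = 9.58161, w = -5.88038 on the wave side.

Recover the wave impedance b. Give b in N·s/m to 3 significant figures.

b = 1.86 N·s/m

u + w = 3.70123;  u + w = √(2b)·v, so √(2b) = 3.70123/1.919 = 1.92873.
b = (√(2b))²/2 = 3.71999/2 = 1.86000.
(Check via u − w = 2F/√(2b): u − w = 15.46199, 2F/√(2b) = 15.46200.)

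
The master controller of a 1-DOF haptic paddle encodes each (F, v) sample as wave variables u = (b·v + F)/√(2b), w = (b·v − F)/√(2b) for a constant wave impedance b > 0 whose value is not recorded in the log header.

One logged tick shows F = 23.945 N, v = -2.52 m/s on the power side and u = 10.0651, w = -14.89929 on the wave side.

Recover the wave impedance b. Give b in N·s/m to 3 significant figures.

u + w = -4.8342;  u + w = √(2b)·v, so √(2b) = -4.8342/(-2.52) = 1.9183.
b = (√(2b))²/2 = 3.6800/2 = 1.8400.
(Check via u − w = 2F/√(2b): u − w = 24.9644, 2F/√(2b) = 24.9644.)

b = 1.84 N·s/m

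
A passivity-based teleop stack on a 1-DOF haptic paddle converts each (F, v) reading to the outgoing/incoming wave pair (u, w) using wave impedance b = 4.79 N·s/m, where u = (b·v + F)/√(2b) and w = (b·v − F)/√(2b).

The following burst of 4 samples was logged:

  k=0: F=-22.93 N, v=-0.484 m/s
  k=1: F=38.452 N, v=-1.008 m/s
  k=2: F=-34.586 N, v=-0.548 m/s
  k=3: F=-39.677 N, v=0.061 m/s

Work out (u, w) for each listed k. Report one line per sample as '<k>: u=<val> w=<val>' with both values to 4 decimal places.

k=0: b·v=4.79×(-0.484)=-2.3184; √(2b)=3.0952; u=(-2.3184+(-22.93))/3.0952=-8.1574, w=(-2.3184−(-22.93))/3.0952=6.6593
k=1: b·v=4.79×(-1.008)=-4.8283; √(2b)=3.0952; u=(-4.8283+38.452)/3.0952=10.8633, w=(-4.8283−38.452)/3.0952=-13.9832
k=2: b·v=4.79×(-0.548)=-2.6249; √(2b)=3.0952; u=(-2.6249+(-34.586))/3.0952=-12.0223, w=(-2.6249−(-34.586))/3.0952=10.3262
k=3: b·v=4.79×0.061=0.2922; √(2b)=3.0952; u=(0.2922+(-39.677))/3.0952=-12.7247, w=(0.2922−(-39.677))/3.0952=12.9135

0: u=-8.1574 w=6.6593
1: u=10.8633 w=-13.9832
2: u=-12.0223 w=10.3262
3: u=-12.7247 w=12.9135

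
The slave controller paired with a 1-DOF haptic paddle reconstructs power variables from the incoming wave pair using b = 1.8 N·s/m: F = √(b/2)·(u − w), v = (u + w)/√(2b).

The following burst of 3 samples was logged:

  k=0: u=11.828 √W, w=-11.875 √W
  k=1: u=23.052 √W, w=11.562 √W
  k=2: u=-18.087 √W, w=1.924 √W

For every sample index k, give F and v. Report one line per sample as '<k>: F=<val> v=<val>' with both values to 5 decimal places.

0: F=22.48664 v=-0.02477
1: F=10.90037 v=18.24318
2: F=-18.98410 v=-8.51865

k=0: u−w=23.70300, u+w=-0.04700; √(b/2)=0.94868, √(2b)=1.89737; F=0.94868×23.703=22.48664, v=-0.04700/1.89737=-0.02477
k=1: u−w=11.49000, u+w=34.61400; √(b/2)=0.94868, √(2b)=1.89737; F=0.94868×11.49=10.90037, v=34.61400/1.89737=18.24318
k=2: u−w=-20.01100, u+w=-16.16300; √(b/2)=0.94868, √(2b)=1.89737; F=0.94868×(-20.011)=-18.98410, v=-16.16300/1.89737=-8.51865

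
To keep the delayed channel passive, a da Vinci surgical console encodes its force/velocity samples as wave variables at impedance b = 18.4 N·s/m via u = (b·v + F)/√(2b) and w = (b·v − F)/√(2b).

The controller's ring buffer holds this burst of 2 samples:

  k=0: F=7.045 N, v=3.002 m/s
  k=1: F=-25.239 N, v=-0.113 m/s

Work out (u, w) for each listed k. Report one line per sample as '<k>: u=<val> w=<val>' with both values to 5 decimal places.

k=0: b·v=18.4×3.002=55.23680; √(2b)=6.06630; u=(55.23680+7.045)/6.06630=10.26685, w=(55.23680−7.045)/6.06630=7.94418
k=1: b·v=18.4×(-0.113)=-2.07920; √(2b)=6.06630; u=(-2.07920+(-25.239))/6.06630=-4.50327, w=(-2.07920−(-25.239))/6.06630=3.81778

0: u=10.26685 w=7.94418
1: u=-4.50327 w=3.81778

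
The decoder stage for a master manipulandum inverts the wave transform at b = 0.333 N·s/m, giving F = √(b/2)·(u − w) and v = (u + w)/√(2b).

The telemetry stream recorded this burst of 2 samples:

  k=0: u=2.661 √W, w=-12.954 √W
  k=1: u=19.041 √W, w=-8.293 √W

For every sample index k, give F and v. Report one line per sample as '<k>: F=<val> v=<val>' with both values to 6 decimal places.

k=0: u−w=15.615000, u+w=-10.293000; √(b/2)=0.408044, √(2b)=0.816088; F=0.408044×15.615=6.371609, v=-10.293000/0.816088=-12.612607
k=1: u−w=27.334000, u+w=10.748000; √(b/2)=0.408044, √(2b)=0.816088; F=0.408044×27.334=11.153478, v=10.748000/0.816088=13.170145

0: F=6.371609 v=-12.612607
1: F=11.153478 v=13.170145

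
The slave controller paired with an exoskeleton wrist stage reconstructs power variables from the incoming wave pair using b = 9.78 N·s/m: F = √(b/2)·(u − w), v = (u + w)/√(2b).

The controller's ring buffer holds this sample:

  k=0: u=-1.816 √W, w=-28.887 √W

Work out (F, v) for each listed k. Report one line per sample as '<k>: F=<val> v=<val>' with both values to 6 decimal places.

0: F=59.863035 v=-6.942188

k=0: u−w=27.071000, u+w=-30.703000; √(b/2)=2.211334, √(2b)=4.422669; F=2.211334×27.071=59.863035, v=-30.703000/4.422669=-6.942188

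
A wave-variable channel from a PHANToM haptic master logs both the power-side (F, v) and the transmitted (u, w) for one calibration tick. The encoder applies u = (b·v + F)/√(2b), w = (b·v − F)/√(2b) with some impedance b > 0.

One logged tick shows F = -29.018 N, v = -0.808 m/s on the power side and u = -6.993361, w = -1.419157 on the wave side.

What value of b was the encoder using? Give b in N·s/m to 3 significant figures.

b = 54.2 N·s/m

u + w = -8.412518;  u + w = √(2b)·v, so √(2b) = -8.412518/(-0.808) = 10.411532.
b = (√(2b))²/2 = 108.400002/2 = 54.200001.
(Check via u − w = 2F/√(2b): u − w = -5.574204, 2F/√(2b) = -5.574204.)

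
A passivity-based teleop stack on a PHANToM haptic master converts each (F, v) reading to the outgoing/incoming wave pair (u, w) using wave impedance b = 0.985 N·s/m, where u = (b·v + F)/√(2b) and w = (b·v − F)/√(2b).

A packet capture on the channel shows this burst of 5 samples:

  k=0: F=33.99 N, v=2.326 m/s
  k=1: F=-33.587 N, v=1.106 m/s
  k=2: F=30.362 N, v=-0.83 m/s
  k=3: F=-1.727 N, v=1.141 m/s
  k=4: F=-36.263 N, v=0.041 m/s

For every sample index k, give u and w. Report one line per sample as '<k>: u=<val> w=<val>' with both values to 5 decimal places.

k=0: b·v=0.985×2.326=2.29111; √(2b)=1.40357; u=(2.29111+33.99)/1.40357=25.84922, w=(2.29111−33.99)/1.40357=-22.58452
k=1: b·v=0.985×1.106=1.08941; √(2b)=1.40357; u=(1.08941+(-33.587))/1.40357=-23.15357, w=(1.08941−(-33.587))/1.40357=24.70592
k=2: b·v=0.985×(-0.83)=-0.81755; √(2b)=1.40357; u=(-0.81755+30.362)/1.40357=21.04955, w=(-0.81755−30.362)/1.40357=-22.21451
k=3: b·v=0.985×1.141=1.12389; √(2b)=1.40357; u=(1.12389+(-1.727))/1.40357=-0.42970, w=(1.12389−(-1.727))/1.40357=2.03117
k=4: b·v=0.985×0.041=0.04039; √(2b)=1.40357; u=(0.04039+(-36.263))/1.40357=-25.80754, w=(0.04039−(-36.263))/1.40357=25.86509

0: u=25.84922 w=-22.58452
1: u=-23.15357 w=24.70592
2: u=21.04955 w=-22.21451
3: u=-0.42970 w=2.03117
4: u=-25.80754 w=25.86509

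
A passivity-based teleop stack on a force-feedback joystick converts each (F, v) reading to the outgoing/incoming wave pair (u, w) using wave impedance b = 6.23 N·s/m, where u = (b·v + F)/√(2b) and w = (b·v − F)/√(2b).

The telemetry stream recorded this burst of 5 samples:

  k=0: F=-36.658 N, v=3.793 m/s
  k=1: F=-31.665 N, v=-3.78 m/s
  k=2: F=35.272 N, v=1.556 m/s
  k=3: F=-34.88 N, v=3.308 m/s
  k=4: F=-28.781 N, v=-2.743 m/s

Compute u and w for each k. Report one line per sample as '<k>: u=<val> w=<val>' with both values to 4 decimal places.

k=0: b·v=6.23×3.793=23.6304; √(2b)=3.5299; u=(23.6304+(-36.658))/3.5299=-3.6907, w=(23.6304−(-36.658))/3.5299=17.0795
k=1: b·v=6.23×(-3.78)=-23.5494; √(2b)=3.5299; u=(-23.5494+(-31.665))/3.5299=-15.6420, w=(-23.5494−(-31.665))/3.5299=2.2991
k=2: b·v=6.23×1.556=9.6939; √(2b)=3.5299; u=(9.6939+35.272)/3.5299=12.7387, w=(9.6939−35.272)/3.5299=-7.2462
k=3: b·v=6.23×3.308=20.6088; √(2b)=3.5299; u=(20.6088+(-34.88))/3.5299=-4.0430, w=(20.6088−(-34.88))/3.5299=15.7198
k=4: b·v=6.23×(-2.743)=-17.0889; √(2b)=3.5299; u=(-17.0889+(-28.781))/3.5299=-12.9948, w=(-17.0889−(-28.781))/3.5299=3.3123

0: u=-3.6907 w=17.0795
1: u=-15.6420 w=2.2991
2: u=12.7387 w=-7.2462
3: u=-4.0430 w=15.7198
4: u=-12.9948 w=3.3123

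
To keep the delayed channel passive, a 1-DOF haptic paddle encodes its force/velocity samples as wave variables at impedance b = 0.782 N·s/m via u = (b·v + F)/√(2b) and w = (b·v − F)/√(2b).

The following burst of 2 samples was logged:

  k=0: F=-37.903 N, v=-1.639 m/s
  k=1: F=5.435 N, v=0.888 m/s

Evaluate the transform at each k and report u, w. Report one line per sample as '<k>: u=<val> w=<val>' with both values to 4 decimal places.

k=0: b·v=0.782×(-1.639)=-1.2817; √(2b)=1.2506; u=(-1.2817+(-37.903))/1.2506=-31.3327, w=(-1.2817−(-37.903))/1.2506=29.2830
k=1: b·v=0.782×0.888=0.6944; √(2b)=1.2506; u=(0.6944+5.435)/1.2506=4.9012, w=(0.6944−5.435)/1.2506=-3.7906

0: u=-31.3327 w=29.2830
1: u=4.9012 w=-3.7906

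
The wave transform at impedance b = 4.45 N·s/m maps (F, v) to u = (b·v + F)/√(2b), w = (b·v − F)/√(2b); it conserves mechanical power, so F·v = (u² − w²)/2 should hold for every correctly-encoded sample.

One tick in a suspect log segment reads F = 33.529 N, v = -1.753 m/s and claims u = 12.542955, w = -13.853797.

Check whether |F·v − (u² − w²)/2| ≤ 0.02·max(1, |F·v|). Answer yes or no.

no

F·v = 33.529×(-1.753) = -58.776337 W.
(u² − w²)/2 = (157.325720 − 191.927691)/2 = -17.300986 W.
|Δ| = 41.475351;  2% of max(1, |F·v|) = 1.175527.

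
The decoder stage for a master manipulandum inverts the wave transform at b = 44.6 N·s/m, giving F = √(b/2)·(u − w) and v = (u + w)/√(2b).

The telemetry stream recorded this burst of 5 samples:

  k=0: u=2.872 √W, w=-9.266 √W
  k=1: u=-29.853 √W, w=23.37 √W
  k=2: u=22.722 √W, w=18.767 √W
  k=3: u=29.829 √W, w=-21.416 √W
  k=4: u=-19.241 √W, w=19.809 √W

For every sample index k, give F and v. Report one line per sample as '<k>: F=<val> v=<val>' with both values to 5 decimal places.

0: F=57.31913 v=-0.67700
1: F=-251.33431 v=-0.68643
2: F=18.67665 v=4.39289
3: F=241.99363 v=0.89078
4: F=-184.40533 v=0.06014

k=0: u−w=12.13800, u+w=-6.39400; √(b/2)=4.72229, √(2b)=9.44458; F=4.72229×12.138=57.31913, v=-6.39400/9.44458=-0.67700
k=1: u−w=-53.22300, u+w=-6.48300; √(b/2)=4.72229, √(2b)=9.44458; F=4.72229×(-53.223)=-251.33431, v=-6.48300/9.44458=-0.68643
k=2: u−w=3.95500, u+w=41.48900; √(b/2)=4.72229, √(2b)=9.44458; F=4.72229×3.955=18.67665, v=41.48900/9.44458=4.39289
k=3: u−w=51.24500, u+w=8.41300; √(b/2)=4.72229, √(2b)=9.44458; F=4.72229×51.245=241.99363, v=8.41300/9.44458=0.89078
k=4: u−w=-39.05000, u+w=0.56800; √(b/2)=4.72229, √(2b)=9.44458; F=4.72229×(-39.05)=-184.40533, v=0.56800/9.44458=0.06014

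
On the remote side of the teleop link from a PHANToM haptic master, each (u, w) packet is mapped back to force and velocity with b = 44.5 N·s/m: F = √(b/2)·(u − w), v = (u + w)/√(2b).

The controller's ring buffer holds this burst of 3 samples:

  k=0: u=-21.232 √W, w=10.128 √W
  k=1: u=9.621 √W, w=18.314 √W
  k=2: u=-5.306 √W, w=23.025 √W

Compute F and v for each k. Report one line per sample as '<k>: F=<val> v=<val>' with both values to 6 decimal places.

0: F=-147.924824 v=-1.177022
1: F=-41.004799 v=2.961104
2: F=-133.637060 v=1.878210

k=0: u−w=-31.360000, u+w=-11.104000; √(b/2)=4.716991, √(2b)=9.433981; F=4.716991×(-31.36)=-147.924824, v=-11.104000/9.433981=-1.177022
k=1: u−w=-8.693000, u+w=27.935000; √(b/2)=4.716991, √(2b)=9.433981; F=4.716991×(-8.693)=-41.004799, v=27.935000/9.433981=2.961104
k=2: u−w=-28.331000, u+w=17.719000; √(b/2)=4.716991, √(2b)=9.433981; F=4.716991×(-28.331)=-133.637060, v=17.719000/9.433981=1.878210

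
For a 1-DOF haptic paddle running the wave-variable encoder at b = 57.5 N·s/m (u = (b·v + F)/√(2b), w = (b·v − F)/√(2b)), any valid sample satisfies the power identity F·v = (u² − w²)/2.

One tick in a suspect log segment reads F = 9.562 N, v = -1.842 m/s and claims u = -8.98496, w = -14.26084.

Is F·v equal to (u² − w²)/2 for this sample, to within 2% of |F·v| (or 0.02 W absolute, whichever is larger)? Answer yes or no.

no

F·v = 9.562×(-1.842) = -17.61320 W.
(u² − w²)/2 = (80.72951 − 203.37156)/2 = -61.32103 W.
|Δ| = 43.70782;  2% of max(1, |F·v|) = 0.35226.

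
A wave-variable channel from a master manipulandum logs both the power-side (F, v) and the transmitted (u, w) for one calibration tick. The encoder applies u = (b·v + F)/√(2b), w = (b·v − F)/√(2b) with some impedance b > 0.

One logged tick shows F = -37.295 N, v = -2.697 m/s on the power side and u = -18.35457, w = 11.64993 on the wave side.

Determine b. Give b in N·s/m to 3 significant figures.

b = 3.09 N·s/m

u + w = -6.7046;  u + w = √(2b)·v, so √(2b) = -6.7046/(-2.697) = 2.4860.
b = (√(2b))²/2 = 6.1800/2 = 3.0900.
(Check via u − w = 2F/√(2b): u − w = -30.0045, 2F/√(2b) = -30.0045.)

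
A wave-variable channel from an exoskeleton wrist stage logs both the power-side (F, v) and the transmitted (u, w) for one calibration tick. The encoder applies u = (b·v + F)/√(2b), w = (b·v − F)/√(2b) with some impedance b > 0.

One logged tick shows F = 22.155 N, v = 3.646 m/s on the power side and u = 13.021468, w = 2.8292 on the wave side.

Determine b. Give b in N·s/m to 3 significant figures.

b = 9.45 N·s/m

u + w = 15.850668;  u + w = √(2b)·v, so √(2b) = 15.850668/3.646 = 4.347413.
b = (√(2b))²/2 = 18.900000/2 = 9.450000.
(Check via u − w = 2F/√(2b): u − w = 10.192268, 2F/√(2b) = 10.192268.)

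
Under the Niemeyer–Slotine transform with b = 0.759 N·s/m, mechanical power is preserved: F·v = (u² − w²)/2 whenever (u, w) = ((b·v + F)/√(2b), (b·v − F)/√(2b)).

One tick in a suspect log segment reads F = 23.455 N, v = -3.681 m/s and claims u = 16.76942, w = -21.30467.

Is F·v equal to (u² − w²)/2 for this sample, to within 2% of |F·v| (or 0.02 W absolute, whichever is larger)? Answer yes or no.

yes

F·v = 23.455×(-3.681) = -86.3379 W.
(u² − w²)/2 = (281.2134 − 453.8890)/2 = -86.3378 W.
|Δ| = 0.0001;  2% of max(1, |F·v|) = 1.7268.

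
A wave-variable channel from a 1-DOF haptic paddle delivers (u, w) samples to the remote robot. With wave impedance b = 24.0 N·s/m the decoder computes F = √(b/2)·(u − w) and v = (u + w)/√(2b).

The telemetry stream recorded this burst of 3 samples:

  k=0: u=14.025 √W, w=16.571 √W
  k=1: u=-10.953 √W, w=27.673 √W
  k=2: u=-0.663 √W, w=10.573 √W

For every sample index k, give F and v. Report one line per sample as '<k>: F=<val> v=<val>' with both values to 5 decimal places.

k=0: u−w=-2.54600, u+w=30.59600; √(b/2)=3.46410, √(2b)=6.92820; F=3.46410×(-2.546)=-8.81960, v=30.59600/6.92820=4.41615
k=1: u−w=-38.62600, u+w=16.72000; √(b/2)=3.46410, √(2b)=6.92820; F=3.46410×(-38.626)=-133.80439, v=16.72000/6.92820=2.41332
k=2: u−w=-11.23600, u+w=9.91000; √(b/2)=3.46410, √(2b)=6.92820; F=3.46410×(-11.236)=-38.92265, v=9.91000/6.92820=1.43039

0: F=-8.81960 v=4.41615
1: F=-133.80439 v=2.41332
2: F=-38.92265 v=1.43039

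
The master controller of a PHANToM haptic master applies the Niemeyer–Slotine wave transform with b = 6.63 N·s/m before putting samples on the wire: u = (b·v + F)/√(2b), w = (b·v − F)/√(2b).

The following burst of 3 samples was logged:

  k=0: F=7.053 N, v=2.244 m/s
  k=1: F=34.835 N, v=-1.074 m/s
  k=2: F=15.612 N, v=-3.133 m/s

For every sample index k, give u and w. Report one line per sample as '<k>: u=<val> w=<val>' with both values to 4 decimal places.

k=0: b·v=6.63×2.244=14.8777; √(2b)=3.6414; u=(14.8777+7.053)/3.6414=6.0226, w=(14.8777−7.053)/3.6414=2.1488
k=1: b·v=6.63×(-1.074)=-7.1206; √(2b)=3.6414; u=(-7.1206+34.835)/3.6414=7.6109, w=(-7.1206−34.835)/3.6414=-11.5217
k=2: b·v=6.63×(-3.133)=-20.7718; √(2b)=3.6414; u=(-20.7718+15.612)/3.6414=-1.4170, w=(-20.7718−15.612)/3.6414=-9.9916

0: u=6.0226 w=2.1488
1: u=7.6109 w=-11.5217
2: u=-1.4170 w=-9.9916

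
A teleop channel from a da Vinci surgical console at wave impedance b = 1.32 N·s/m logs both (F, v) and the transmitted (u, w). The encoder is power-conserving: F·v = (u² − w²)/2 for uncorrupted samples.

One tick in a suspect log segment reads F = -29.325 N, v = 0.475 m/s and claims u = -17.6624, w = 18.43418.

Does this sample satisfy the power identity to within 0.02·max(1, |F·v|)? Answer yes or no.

yes

F·v = (-29.325)×0.475 = -13.9294 W.
(u² − w²)/2 = (311.9604 − 339.8190)/2 = -13.9293 W.
|Δ| = 0.0001;  2% of max(1, |F·v|) = 0.2786.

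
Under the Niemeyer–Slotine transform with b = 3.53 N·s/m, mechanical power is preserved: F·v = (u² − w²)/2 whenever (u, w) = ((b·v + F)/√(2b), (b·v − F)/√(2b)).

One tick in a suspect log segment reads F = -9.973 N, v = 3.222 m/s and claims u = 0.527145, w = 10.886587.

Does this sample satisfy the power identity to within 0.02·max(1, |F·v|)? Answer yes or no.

F·v = (-9.973)×3.222 = -32.133006 W.
(u² − w²)/2 = (0.277882 − 118.517777)/2 = -59.119947 W.
|Δ| = 26.986941;  2% of max(1, |F·v|) = 0.642660.

no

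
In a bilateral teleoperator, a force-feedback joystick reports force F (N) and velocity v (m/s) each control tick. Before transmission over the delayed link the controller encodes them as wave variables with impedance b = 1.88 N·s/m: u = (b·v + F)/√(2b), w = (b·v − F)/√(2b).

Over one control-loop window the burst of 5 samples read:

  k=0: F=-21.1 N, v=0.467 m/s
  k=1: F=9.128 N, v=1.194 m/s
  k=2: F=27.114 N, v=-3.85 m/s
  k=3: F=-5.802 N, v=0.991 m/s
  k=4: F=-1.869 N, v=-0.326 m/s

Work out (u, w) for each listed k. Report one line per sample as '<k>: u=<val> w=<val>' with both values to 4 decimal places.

k=0: b·v=1.88×0.467=0.8780; √(2b)=1.9391; u=(0.8780+(-21.1))/1.9391=-10.4287, w=(0.8780−(-21.1))/1.9391=11.3343
k=1: b·v=1.88×1.194=2.2447; √(2b)=1.9391; u=(2.2447+9.128)/1.9391=5.8650, w=(2.2447−9.128)/1.9391=-3.5498
k=2: b·v=1.88×(-3.85)=-7.2380; √(2b)=1.9391; u=(-7.2380+27.114)/1.9391=10.2503, w=(-7.2380−27.114)/1.9391=-17.7157
k=3: b·v=1.88×0.991=1.8631; √(2b)=1.9391; u=(1.8631+(-5.802))/1.9391=-2.0313, w=(1.8631−(-5.802))/1.9391=3.9530
k=4: b·v=1.88×(-0.326)=-0.6129; √(2b)=1.9391; u=(-0.6129+(-1.869))/1.9391=-1.2799, w=(-0.6129−(-1.869))/1.9391=0.6478

0: u=-10.4287 w=11.3343
1: u=5.8650 w=-3.5498
2: u=10.2503 w=-17.7157
3: u=-2.0313 w=3.9530
4: u=-1.2799 w=0.6478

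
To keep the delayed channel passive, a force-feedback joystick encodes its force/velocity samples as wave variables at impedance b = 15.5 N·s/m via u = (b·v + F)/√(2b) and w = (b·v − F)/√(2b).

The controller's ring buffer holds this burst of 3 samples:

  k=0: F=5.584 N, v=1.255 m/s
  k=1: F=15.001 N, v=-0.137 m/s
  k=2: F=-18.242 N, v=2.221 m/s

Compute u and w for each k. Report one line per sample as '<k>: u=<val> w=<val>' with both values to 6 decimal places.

0: u=4.496688 w=2.490856
1: u=2.312867 w=-3.075651
2: u=2.906642 w=9.459362

k=0: b·v=15.5×1.255=19.452500; √(2b)=5.567764; u=(19.452500+5.584)/5.567764=4.496688, w=(19.452500−5.584)/5.567764=2.490856
k=1: b·v=15.5×(-0.137)=-2.123500; √(2b)=5.567764; u=(-2.123500+15.001)/5.567764=2.312867, w=(-2.123500−15.001)/5.567764=-3.075651
k=2: b·v=15.5×2.221=34.425500; √(2b)=5.567764; u=(34.425500+(-18.242))/5.567764=2.906642, w=(34.425500−(-18.242))/5.567764=9.459362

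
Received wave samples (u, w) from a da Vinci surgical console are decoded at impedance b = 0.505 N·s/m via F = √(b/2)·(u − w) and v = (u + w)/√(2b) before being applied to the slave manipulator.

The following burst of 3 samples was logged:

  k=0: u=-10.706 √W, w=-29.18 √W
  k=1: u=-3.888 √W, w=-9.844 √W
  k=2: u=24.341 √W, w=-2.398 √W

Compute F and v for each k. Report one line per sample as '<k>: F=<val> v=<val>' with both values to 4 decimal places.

0: F=9.2831 v=-39.6881
1: F=2.9929 v=-13.6639
2: F=13.4362 v=21.8341

k=0: u−w=18.4740, u+w=-39.8860; √(b/2)=0.5025, √(2b)=1.0050; F=0.5025×18.474=9.2831, v=-39.8860/1.0050=-39.6881
k=1: u−w=5.9560, u+w=-13.7320; √(b/2)=0.5025, √(2b)=1.0050; F=0.5025×5.956=2.9929, v=-13.7320/1.0050=-13.6639
k=2: u−w=26.7390, u+w=21.9430; √(b/2)=0.5025, √(2b)=1.0050; F=0.5025×26.739=13.4362, v=21.9430/1.0050=21.8341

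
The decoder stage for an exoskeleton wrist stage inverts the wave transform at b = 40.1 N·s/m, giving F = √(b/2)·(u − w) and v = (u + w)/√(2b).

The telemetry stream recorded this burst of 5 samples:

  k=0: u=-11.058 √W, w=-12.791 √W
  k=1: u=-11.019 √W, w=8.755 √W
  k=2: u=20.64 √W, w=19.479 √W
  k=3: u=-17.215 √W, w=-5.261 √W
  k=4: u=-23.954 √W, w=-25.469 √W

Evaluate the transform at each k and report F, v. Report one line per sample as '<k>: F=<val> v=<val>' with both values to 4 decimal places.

k=0: u−w=1.7330, u+w=-23.8490; √(b/2)=4.4777, √(2b)=8.9554; F=4.4777×1.733=7.7599, v=-23.8490/8.9554=-2.6631
k=1: u−w=-19.7740, u+w=-2.2640; √(b/2)=4.4777, √(2b)=8.9554; F=4.4777×(-19.774)=-88.5425, v=-2.2640/8.9554=-0.2528
k=2: u−w=1.1610, u+w=40.1190; √(b/2)=4.4777, √(2b)=8.9554; F=4.4777×1.161=5.1986, v=40.1190/8.9554=4.4798
k=3: u−w=-11.9540, u+w=-22.4760; √(b/2)=4.4777, √(2b)=8.9554; F=4.4777×(-11.954)=-53.5267, v=-22.4760/8.9554=-2.5098
k=4: u−w=1.5150, u+w=-49.4230; √(b/2)=4.4777, √(2b)=8.9554; F=4.4777×1.515=6.7837, v=-49.4230/8.9554=-5.5188

0: F=7.7599 v=-2.6631
1: F=-88.5425 v=-0.2528
2: F=5.1986 v=4.4798
3: F=-53.5267 v=-2.5098
4: F=6.7837 v=-5.5188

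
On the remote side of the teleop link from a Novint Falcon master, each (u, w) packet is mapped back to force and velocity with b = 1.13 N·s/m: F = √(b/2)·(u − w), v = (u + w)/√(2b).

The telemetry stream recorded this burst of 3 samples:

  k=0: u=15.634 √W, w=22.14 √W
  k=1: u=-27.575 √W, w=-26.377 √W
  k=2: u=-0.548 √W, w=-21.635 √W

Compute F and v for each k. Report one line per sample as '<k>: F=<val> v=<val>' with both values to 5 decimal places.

0: F=-4.89033 v=25.12689
1: F=-0.90049 v=-35.88834
2: F=15.85036 v=-14.75591

k=0: u−w=-6.50600, u+w=37.77400; √(b/2)=0.75166, √(2b)=1.50333; F=0.75166×(-6.506)=-4.89033, v=37.77400/1.50333=25.12689
k=1: u−w=-1.19800, u+w=-53.95200; √(b/2)=0.75166, √(2b)=1.50333; F=0.75166×(-1.198)=-0.90049, v=-53.95200/1.50333=-35.88834
k=2: u−w=21.08700, u+w=-22.18300; √(b/2)=0.75166, √(2b)=1.50333; F=0.75166×21.087=15.85036, v=-22.18300/1.50333=-14.75591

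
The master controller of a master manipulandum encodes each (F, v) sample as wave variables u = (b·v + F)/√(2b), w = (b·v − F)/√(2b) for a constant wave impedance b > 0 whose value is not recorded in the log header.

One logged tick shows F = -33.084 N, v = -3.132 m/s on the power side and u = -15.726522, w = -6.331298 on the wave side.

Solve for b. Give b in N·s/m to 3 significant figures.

u + w = -22.057820;  u + w = √(2b)·v, so √(2b) = -22.057820/(-3.132) = 7.042727.
b = (√(2b))²/2 = 49.599999/2 = 24.800000.
(Check via u − w = 2F/√(2b): u − w = -9.395224, 2F/√(2b) = -9.395225.)

b = 24.8 N·s/m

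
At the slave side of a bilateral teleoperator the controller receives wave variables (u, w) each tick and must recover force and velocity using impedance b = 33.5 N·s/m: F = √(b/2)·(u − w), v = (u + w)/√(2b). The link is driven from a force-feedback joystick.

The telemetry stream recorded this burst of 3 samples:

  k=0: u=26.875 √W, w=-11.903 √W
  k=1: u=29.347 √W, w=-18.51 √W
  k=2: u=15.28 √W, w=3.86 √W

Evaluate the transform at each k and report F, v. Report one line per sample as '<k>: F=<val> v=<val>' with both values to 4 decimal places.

0: F=158.7058 v=1.8291
1: F=195.8632 v=1.3240
2: F=46.7384 v=2.3383

k=0: u−w=38.7780, u+w=14.9720; √(b/2)=4.0927, √(2b)=8.1854; F=4.0927×38.778=158.7058, v=14.9720/8.1854=1.8291
k=1: u−w=47.8570, u+w=10.8370; √(b/2)=4.0927, √(2b)=8.1854; F=4.0927×47.857=195.8632, v=10.8370/8.1854=1.3240
k=2: u−w=11.4200, u+w=19.1400; √(b/2)=4.0927, √(2b)=8.1854; F=4.0927×11.42=46.7384, v=19.1400/8.1854=2.3383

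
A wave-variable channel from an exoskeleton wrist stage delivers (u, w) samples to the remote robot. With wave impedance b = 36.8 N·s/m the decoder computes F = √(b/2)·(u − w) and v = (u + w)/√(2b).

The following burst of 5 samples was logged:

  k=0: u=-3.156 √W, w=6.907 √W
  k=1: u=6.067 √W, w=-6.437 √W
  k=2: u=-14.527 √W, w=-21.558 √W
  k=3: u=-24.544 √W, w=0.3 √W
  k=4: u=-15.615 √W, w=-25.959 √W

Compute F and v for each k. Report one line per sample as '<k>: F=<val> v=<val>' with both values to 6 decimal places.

k=0: u−w=-10.063000, u+w=3.751000; √(b/2)=4.289522, √(2b)=8.579044; F=4.289522×(-10.063)=-43.165461, v=3.751000/8.579044=0.437228
k=1: u−w=12.504000, u+w=-0.370000; √(b/2)=4.289522, √(2b)=8.579044; F=4.289522×12.504=53.636185, v=-0.370000/8.579044=-0.043128
k=2: u−w=7.031000, u+w=-36.085000; √(b/2)=4.289522, √(2b)=8.579044; F=4.289522×7.031=30.159630, v=-36.085000/8.579044=-4.206180
k=3: u−w=-24.844000, u+w=-24.244000; √(b/2)=4.289522, √(2b)=8.579044; F=4.289522×(-24.844)=-106.568887, v=-24.244000/8.579044=-2.825956
k=4: u−w=10.344000, u+w=-41.574000; √(b/2)=4.289522, √(2b)=8.579044; F=4.289522×10.344=44.370817, v=-41.574000/8.579044=-4.845994

0: F=-43.165461 v=0.437228
1: F=53.636185 v=-0.043128
2: F=30.159630 v=-4.206180
3: F=-106.568887 v=-2.825956
4: F=44.370817 v=-4.845994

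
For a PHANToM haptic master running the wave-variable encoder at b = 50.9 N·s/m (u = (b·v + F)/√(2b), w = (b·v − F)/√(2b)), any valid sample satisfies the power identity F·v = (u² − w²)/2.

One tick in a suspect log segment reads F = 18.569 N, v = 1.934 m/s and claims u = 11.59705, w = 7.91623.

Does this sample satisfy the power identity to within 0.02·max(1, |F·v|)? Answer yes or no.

F·v = 18.569×1.934 = 35.91245 W.
(u² − w²)/2 = (134.49157 − 62.66670)/2 = 35.91244 W.
|Δ| = 0.00001;  2% of max(1, |F·v|) = 0.71825.

yes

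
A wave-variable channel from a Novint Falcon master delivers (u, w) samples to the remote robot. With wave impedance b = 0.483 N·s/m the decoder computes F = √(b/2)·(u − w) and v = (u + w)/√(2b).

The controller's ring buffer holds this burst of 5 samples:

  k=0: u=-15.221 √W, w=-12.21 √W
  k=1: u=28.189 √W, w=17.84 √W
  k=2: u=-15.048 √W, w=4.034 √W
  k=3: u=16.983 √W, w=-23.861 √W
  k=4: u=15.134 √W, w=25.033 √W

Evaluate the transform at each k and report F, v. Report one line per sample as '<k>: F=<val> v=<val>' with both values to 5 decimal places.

0: F=-1.47969 v=-27.90957
1: F=5.08577 v=46.83203
2: F=-9.37740 v=-11.20615
3: F=20.07182 v=-6.99799
4: F=-4.86463 v=40.86776

k=0: u−w=-3.01100, u+w=-27.43100; √(b/2)=0.49143, √(2b)=0.98285; F=0.49143×(-3.011)=-1.47969, v=-27.43100/0.98285=-27.90957
k=1: u−w=10.34900, u+w=46.02900; √(b/2)=0.49143, √(2b)=0.98285; F=0.49143×10.349=5.08577, v=46.02900/0.98285=46.83203
k=2: u−w=-19.08200, u+w=-11.01400; √(b/2)=0.49143, √(2b)=0.98285; F=0.49143×(-19.082)=-9.37740, v=-11.01400/0.98285=-11.20615
k=3: u−w=40.84400, u+w=-6.87800; √(b/2)=0.49143, √(2b)=0.98285; F=0.49143×40.844=20.07182, v=-6.87800/0.98285=-6.99799
k=4: u−w=-9.89900, u+w=40.16700; √(b/2)=0.49143, √(2b)=0.98285; F=0.49143×(-9.899)=-4.86463, v=40.16700/0.98285=40.86776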